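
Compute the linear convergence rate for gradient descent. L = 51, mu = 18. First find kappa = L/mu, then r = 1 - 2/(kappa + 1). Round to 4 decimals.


Step 1: Compute the condition number.
kappa = L/mu = 51/18 = 2.8333
Step 2: Compute the convergence rate.
r = 1 - 2/(kappa + 1) = 1 - 2*mu/(L + mu) = (L - mu)/(L + mu) = 33/69 = 0.4783


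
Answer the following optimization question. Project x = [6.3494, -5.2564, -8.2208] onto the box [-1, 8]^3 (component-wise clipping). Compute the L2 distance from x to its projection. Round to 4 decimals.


Project each component onto [-1, 8].
clip(6.3494) = 6.3494, clip(-5.2564) = -1.0, clip(-8.2208) = -1.0
Projection = [6.3494, -1.0, -1.0]
Squared diffs: [0.0, 18.1169, 52.14]
Distance = sqrt(70.2569) = 8.3819


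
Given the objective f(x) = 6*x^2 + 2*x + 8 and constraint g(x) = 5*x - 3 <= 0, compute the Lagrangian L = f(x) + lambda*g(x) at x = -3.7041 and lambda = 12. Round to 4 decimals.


Step 1: Evaluate f(x).
f(-3.7041) = 6*(-3.7041)^2 + 2*(-3.7041) + 8 = 82.9139
Step 2: Evaluate g(x).
g(-3.7041) = 5*-3.7041 - 3 = -21.5205
Step 3: Compute Lagrangian.
L = 82.9139 + 12*-21.5205 = -175.3321


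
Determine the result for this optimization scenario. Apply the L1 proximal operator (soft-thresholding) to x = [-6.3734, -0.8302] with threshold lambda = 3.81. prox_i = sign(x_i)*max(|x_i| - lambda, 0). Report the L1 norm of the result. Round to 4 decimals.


Soft-thresholding with lambda = 3.81:
prox(-6.3734) = sign(-6.3734)*max(|-6.3734| - 3.81, 0) = -2.5634
prox(-0.8302) = sign(-0.8302)*max(|-0.8302| - 3.81, 0) = 0.0
prox(x) = [-2.5634, 0.0]
||prox(x)||_1 = 2.5634 + 0.0 = 2.5634


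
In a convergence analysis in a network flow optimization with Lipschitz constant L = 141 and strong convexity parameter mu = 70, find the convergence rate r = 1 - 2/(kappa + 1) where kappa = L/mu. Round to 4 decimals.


Step 1: Compute the condition number.
kappa = L/mu = 141/70 = 2.0143
Step 2: Compute the convergence rate.
r = 1 - 2/(kappa + 1) = 1 - 2*mu/(L + mu) = (L - mu)/(L + mu) = 71/211 = 0.3365


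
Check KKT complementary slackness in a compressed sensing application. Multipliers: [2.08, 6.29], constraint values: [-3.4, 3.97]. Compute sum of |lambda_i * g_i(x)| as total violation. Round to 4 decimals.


KKT complementary slackness check:
lambda_1 * g_1 = 2.08 * -3.4 = -7.072
lambda_2 * g_2 = 6.29 * 3.97 = 24.9713
Total violation = 7.072 + 24.9713 = 32.0433


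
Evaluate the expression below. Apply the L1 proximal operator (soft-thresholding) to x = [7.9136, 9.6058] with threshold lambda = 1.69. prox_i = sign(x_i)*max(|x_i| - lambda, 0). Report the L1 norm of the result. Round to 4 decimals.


Soft-thresholding with lambda = 1.69:
prox(7.9136) = sign(7.9136)*max(|7.9136| - 1.69, 0) = 6.2236
prox(9.6058) = sign(9.6058)*max(|9.6058| - 1.69, 0) = 7.9158
prox(x) = [6.2236, 7.9158]
||prox(x)||_1 = 6.2236 + 7.9158 = 14.1394


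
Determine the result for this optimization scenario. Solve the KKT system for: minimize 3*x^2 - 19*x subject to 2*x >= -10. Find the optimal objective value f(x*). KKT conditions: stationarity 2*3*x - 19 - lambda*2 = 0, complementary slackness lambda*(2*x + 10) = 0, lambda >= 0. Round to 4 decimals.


Step 1: Try lambda = 0 (constraint inactive).
Stationarity: 2*3*x - 19 = 0
x* = 19/(2*3) = 19/6 = 3.1667 (rounded; the exact value 19/6 is used below)
Check constraint: 2*3.1667 = 6.3334 >= -10 -- satisfied.
Step 2: Compute optimal value.
f(x*) = 3*(19/6)^2 - 19*(19/6) = -30.0833


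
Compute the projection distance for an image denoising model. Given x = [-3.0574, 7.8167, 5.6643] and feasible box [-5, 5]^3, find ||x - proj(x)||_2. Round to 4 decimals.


Project each component onto [-5, 5].
clip(-3.0574) = -3.0574, clip(7.8167) = 5.0, clip(5.6643) = 5.0
Projection = [-3.0574, 5.0, 5.0]
Squared diffs: [0.0, 7.9338, 0.4413]
Distance = sqrt(8.3751) = 2.894


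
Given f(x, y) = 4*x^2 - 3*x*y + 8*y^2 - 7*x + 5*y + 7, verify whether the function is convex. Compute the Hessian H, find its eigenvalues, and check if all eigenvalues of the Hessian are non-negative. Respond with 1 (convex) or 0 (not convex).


The Hessian of f(x,y) = 4*x^2 - 3*x*y + 8*y^2 - 7*x + 5*y + 7 is:
H = [[8, -3], [-3, 16]]
Trace = 8 + 16 = 24
Determinant = 8*16 - (-3)^2 = 119
Discriminant = (24)^2 - 4*119 = 100.0
Eigenvalues: lambda_1 = 7.0, lambda_2 = 17.0
The function is convex.

1


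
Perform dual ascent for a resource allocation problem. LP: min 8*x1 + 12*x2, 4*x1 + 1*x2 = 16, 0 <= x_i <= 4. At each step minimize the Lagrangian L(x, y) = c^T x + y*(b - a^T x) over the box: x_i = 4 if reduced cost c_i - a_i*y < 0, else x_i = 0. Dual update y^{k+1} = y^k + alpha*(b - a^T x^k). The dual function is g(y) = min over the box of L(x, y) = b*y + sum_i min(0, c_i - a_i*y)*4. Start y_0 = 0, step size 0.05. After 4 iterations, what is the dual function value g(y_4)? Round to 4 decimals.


Dual ascent for LP: min 8*x1 + 12*x2, 4*x1 + 1*x2 = 16, 0 <= x_i <= 4
Step 1: y^k = 0.0, reduced costs: (8.0, 12.0)
  x^k = (0.0, 0.0), subgradient = b - a^T x = 16.0
  y^{k+1} = 0.0 + 0.05*16.0 = 0.8
Step 2: y^k = 0.8, reduced costs: (4.8, 11.2)
  x^k = (0.0, 0.0), subgradient = b - a^T x = 16.0
  y^{k+1} = 0.8 + 0.05*16.0 = 1.6
Step 3: y^k = 1.6, reduced costs: (1.6, 10.4)
  x^k = (0.0, 0.0), subgradient = b - a^T x = 16.0
  y^{k+1} = 1.6 + 0.05*16.0 = 2.4
Step 4: y^k = 2.4, reduced costs: (-1.6, 9.6)
  x^k = (4.0, 0.0), subgradient = b - a^T x = 0.0
  y^{k+1} = 2.4 + 0.05*0.0 = 2.4
Dual objective at y_4 = 2.4: reduced costs (-1.6, 9.6), box minimizer x = (4.0, 0.0)
g(y_4) = b*y + (c1 - a1*y)*x1 + (c2 - a2*y)*x2 = 16*2.4 + (-1.6)*4.0 + 9.6*0.0 = 38.4 - 6.4 + 0.0 = 32.0


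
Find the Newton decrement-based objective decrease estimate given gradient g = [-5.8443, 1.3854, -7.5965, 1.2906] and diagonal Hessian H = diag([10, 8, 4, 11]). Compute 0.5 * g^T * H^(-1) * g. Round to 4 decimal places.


Step 1: H is diagonal, so H^(-1) * g = [-0.5844, 0.1732, -1.8991, 0.1173].
Step 2: g^T H^(-1) g = sum_i g_i^2 / H_ii
  = (-5.8443)^2/10 + (1.3854)^2/8 + (-7.5965)^2/4 + (1.2906)^2/11
  = 3.4156 + 0.2399 + 14.4267 + 0.1514 = 18.2336
Step 3: Objective decrease = 0.5 * g^T H^(-1) g = 9.1168


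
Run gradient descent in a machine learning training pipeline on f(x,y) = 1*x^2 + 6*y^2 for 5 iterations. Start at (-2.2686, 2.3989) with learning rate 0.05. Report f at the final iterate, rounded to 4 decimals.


Gradient descent on f(x,y) = 1*x^2 + 6*y^2.
Starting point: (-2.2686, 2.3989), alpha = 0.05
Step 1: grad_x = 2*1*-2.2686 = -4.5372, grad_y = 2*6*2.3989 = 28.7868
  x_1 = -2.2686 - 0.05*-4.5372 = -2.0417
  y_1 = 2.3989 - 0.05*28.7868 = 0.9596
Step 2: grad_x = 2*1*-2.0417 = -4.0835, grad_y = 2*6*0.9596 = 11.5147
  x_2 = -2.0417 - 0.05*-4.0835 = -1.8376
  y_2 = 0.9596 - 0.05*11.5147 = 0.3838
Step 3: grad_x = 2*1*-1.8376 = -3.6751, grad_y = 2*6*0.3838 = 4.6059
  x_3 = -1.8376 - 0.05*-3.6751 = -1.6538
  y_3 = 0.3838 - 0.05*4.6059 = 0.1535
Step 4: grad_x = 2*1*-1.6538 = -3.3076, grad_y = 2*6*0.1535 = 1.8424
  x_4 = -1.6538 - 0.05*-3.3076 = -1.4884
  y_4 = 0.1535 - 0.05*1.8424 = 0.0614
Step 5: grad_x = 2*1*-1.4884 = -2.9769, grad_y = 2*6*0.0614 = 0.7369
  x_5 = -1.4884 - 0.05*-2.9769 = -1.3396
  y_5 = 0.0614 - 0.05*0.7369 = 0.0246
f(-1.3396, 0.0246) = 1*(-1.3396)^2 + 6*0.0246^2 = 1.7981


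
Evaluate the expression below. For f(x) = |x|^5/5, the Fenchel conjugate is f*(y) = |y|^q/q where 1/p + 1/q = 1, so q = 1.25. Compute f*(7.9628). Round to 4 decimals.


The conjugate exponent q satisfies 1/p + 1/q = 1.
p = 5, so q = 5/(5 - 1) = 1.25
|y|^q = 7.9628^1.25 = 13.3762
f*(7.9628) = 13.3762 / 1.25 = 10.7009


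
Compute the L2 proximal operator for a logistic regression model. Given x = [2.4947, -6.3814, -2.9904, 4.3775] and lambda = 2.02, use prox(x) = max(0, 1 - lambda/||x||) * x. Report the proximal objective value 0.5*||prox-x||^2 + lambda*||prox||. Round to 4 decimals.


Step 1: Compute ||x||.
||x|| = 8.6632
Step 2: Compute scaling factor.
scale = max(0, 1 - 2.02/8.6632) = 0.7668
Step 3: prox(x) = [1.913, -4.8934, -2.2931, 3.3568]
||prox(x)|| = 6.6432
Step 4: Proximal objective.
0.5*||prox-x||^2 = 2.0402
lambda*||prox|| = 13.4193
Total = 15.4594


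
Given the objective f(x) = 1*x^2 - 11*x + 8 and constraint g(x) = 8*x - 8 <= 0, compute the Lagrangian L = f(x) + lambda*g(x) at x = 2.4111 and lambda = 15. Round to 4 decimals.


Step 1: Evaluate f(x).
f(2.4111) = 1*2.4111^2 - 11*2.4111 + 8 = -12.7087
Step 2: Evaluate g(x).
g(2.4111) = 8*2.4111 - 8 = 11.2888
Step 3: Compute Lagrangian.
L = -12.7087 + 15*11.2888 = 156.6233


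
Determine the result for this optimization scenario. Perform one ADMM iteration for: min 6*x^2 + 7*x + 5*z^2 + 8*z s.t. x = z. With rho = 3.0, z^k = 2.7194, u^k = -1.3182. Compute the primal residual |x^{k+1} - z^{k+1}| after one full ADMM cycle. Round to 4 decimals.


ADMM iteration with rho = 3.0, z^k = 2.7194, u^k = -1.3182
Step 1: x-update.
Minimize 6*x^2 + 7*x + (3.0/2)*(x - 2.7194 - 1.3182)^2
FOC: (2*6 + 3.0)*x = -7 + 3.0*(2.7194 + 1.3182)
x^{k+1} = 0.3409
Step 2: z-update.
Minimize 5*z^2 + 8*z + (3.0/2)*(0.3409 - z - 1.3182)^2
FOC: (2*5 + 3.0)*z = -8 + 3.0*(0.3409 - 1.3182)
z^{k+1} = -0.8409
Step 3: u-update.
u^{k+1} = -1.3182 + 0.3409 + 0.8409 = -0.1364
Step 4: Primal residual = |0.3409 + 0.8409| = 1.1818


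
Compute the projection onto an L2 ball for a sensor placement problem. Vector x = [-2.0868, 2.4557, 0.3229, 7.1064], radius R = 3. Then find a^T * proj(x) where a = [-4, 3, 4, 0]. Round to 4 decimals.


Step 1: Compute ||x|| (intermediates to 6 decimals).
||x|| = sqrt((-2.0868)^2 + 2.4557^2 + 0.3229^2 + 7.1064^2) = 7.809634
Step 2: Project.
Since ||x|| > R, scale = R/||x|| = 3/7.809634 = 0.384141, proj(x) = scale * x
proj(x) = [-0.801625, 0.943335, 0.124039, 2.72986]
Step 3: Dot product.
a^T * proj(x) = -4*(-0.801625) + 3*0.943335 + 4*0.124039 + 0*2.72986 = 6.5327


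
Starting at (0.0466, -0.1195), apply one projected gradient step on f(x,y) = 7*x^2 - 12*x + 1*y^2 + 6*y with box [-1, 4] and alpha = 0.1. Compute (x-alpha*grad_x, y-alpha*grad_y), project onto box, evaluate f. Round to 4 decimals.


Step 1: Compute gradient at (0.0466, -0.1195).
grad_x = 2*7*0.0466 - 12 = -11.3476
grad_y = 2*1*-0.1195 + 6 = 5.761
Step 2: Gradient step.
x_raw = 0.0466 - 0.1*-11.3476 = 1.1814
y_raw = -0.1195 - 0.1*5.761 = -0.6956
Step 3: Project onto [-1, 4].
x_proj = clip(1.1814) = 1.1814
y_proj = clip(-0.6956) = -0.6956
Step 4: Evaluate f.
f(1.1814, -0.6956) = -8.0968


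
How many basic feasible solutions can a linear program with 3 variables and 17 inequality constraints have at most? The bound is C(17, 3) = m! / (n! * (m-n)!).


Each vertex corresponds to some choice of n active constraints out of m, so the number of vertices is at most C(m, n) = m! / (n!(m-n)!).
m = 17, n = 3
Numerator: 17 * 16 * 15
Denominator: 3! = 6
C(17, 3) = 680


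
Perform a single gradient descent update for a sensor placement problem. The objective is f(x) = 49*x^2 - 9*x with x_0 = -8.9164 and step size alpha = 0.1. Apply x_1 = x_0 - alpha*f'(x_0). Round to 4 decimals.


We compute the gradient at x_0 and apply the update.
f'(x) = 98*x - 9
f'(-8.9164) = 98*-8.9164 - 9 = -882.8072
x_1 = -8.9164 - 0.1*-882.8072 = 79.3643


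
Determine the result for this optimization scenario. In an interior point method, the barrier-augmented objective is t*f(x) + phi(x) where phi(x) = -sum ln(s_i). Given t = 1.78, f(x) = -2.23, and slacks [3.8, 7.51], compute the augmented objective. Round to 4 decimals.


Step 1: Compute log-barrier.
ln values: [1.335, 2.0162]
phi = -(1.335 + 2.0162) = -3.3512
Step 2: Compute augmented objective.
t*f(x) = 1.78*-2.23 = -3.9694
Total = -3.9694 - 3.3512 = -7.3206


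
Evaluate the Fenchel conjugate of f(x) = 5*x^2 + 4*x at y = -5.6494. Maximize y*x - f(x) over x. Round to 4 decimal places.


f*(y) = sup_x {y*x - a*x^2 - b*x} = sup_x {(y-b)*x - a*x^2}
FOC: (y - b) - 2a*x = 0 => x* = (y - b)/(2a)
x* = (-5.6494 - 4)/(2*5) = -0.9649
f*(-5.6494) = (y-b)^2/(4a) = (-5.6494 - 4)^2/(4*5)
= 93.1109/20 = 4.6555


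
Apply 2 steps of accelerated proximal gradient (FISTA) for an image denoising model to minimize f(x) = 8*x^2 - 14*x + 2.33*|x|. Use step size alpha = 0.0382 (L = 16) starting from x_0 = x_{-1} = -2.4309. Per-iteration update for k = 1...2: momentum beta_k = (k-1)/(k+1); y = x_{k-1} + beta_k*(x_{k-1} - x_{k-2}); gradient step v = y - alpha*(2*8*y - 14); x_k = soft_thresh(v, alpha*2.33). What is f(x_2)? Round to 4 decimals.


FISTA on f(x) = 8*x^2 - 14*x + 2.33*|x|
L = 16, alpha = 0.0382
Iteration 1: beta = 0.0, y = -2.4309 + 0.0*(-2.4309 + 2.4309) = -2.4309
  grad(y) = -52.8944, v = y - alpha*grad = -0.4103
  prox(v) = soft_thresh(-0.4103, 0.089) = -0.3213
Iteration 2: beta = 0.3333, y = -0.3213 + 0.3333*(-0.3213 + 2.4309) = 0.3819
  grad(y) = -7.8902, v = y - alpha*grad = 0.6833
  prox(v) = soft_thresh(0.6833, 0.089) = 0.5943
f(x_2) = 8*0.5943^2 - 14*0.5943 + 2.33*|0.5943| = -4.1099


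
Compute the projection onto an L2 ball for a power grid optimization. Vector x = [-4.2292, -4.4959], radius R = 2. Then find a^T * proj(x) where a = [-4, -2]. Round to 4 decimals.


Step 1: Compute ||x|| (intermediates to 6 decimals).
||x|| = sqrt((-4.2292)^2 + (-4.4959)^2) = 6.172459
Step 2: Project.
Since ||x|| > R, scale = R/||x|| = 2/6.172459 = 0.32402, proj(x) = scale * x
proj(x) = [-1.370345, -1.456762]
Step 3: Dot product.
a^T * proj(x) = -4*(-1.370345) - 2*(-1.456762) = 8.3949


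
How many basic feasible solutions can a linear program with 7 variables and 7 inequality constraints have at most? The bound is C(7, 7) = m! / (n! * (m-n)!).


Each vertex corresponds to some choice of n active constraints out of m, so the number of vertices is at most C(m, n) = m! / (n!(m-n)!).
m = 7, n = 7
Numerator: 7 * 6 * 5 * 4 * 3 * 2 * 1
Denominator: 7! = 5040
C(7, 7) = 1


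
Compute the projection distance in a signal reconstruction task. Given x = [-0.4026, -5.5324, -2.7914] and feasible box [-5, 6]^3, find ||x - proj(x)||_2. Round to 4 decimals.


Project each component onto [-5, 6].
clip(-0.4026) = -0.4026, clip(-5.5324) = -5.0, clip(-2.7914) = -2.7914
Projection = [-0.4026, -5.0, -2.7914]
Squared diffs: [0.0, 0.2834, 0.0]
Distance = sqrt(0.2834) = 0.5324


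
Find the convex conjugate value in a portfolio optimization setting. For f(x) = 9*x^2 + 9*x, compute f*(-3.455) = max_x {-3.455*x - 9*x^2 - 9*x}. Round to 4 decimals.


f*(y) = sup_x {y*x - a*x^2 - b*x} = sup_x {(y-b)*x - a*x^2}
FOC: (y - b) - 2a*x = 0 => x* = (y - b)/(2a)
x* = (-3.455 - 9)/(2*9) = -0.6919
f*(-3.455) = (y-b)^2/(4a) = (-3.455 - 9)^2/(4*9)
= 155.127/36 = 4.3091


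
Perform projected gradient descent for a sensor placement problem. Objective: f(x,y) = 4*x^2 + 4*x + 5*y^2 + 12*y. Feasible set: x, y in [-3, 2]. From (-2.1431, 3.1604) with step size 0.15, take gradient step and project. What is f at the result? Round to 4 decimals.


Step 1: Compute gradient at (-2.1431, 3.1604).
grad_x = 2*4*-2.1431 + 4 = -13.1448
grad_y = 2*5*3.1604 + 12 = 43.604
Step 2: Gradient step.
x_raw = -2.1431 - 0.15*-13.1448 = -0.1714
y_raw = 3.1604 - 0.15*43.604 = -3.3802
Step 3: Project onto [-3, 2].
x_proj = clip(-0.1714) = -0.1714
y_proj = clip(-3.3802) = -3.0
Step 4: Evaluate f.
f(-0.1714, -3.0) = 8.432


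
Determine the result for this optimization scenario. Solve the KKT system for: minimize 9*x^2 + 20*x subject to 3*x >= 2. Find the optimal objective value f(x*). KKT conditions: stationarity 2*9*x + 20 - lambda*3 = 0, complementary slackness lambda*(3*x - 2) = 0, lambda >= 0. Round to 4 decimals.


Step 1: Try lambda = 0 (constraint inactive).
x_unc = -20/(2*9) = -1.1111
Check: 3*-1.1111 = -3.3333 < 2 -- violated!
Step 2: Constraint must be active: 3*x = 2
x* = 2/3 = 0.6667 (rounded; the exact value 2/3 is used below)
lambda = (2*9*(2/3) + 20)/3 = 10.6667
Step 3: Compute optimal value.
f(x*) = 9*(2/3)^2 + 20*(2/3) = 17.3333


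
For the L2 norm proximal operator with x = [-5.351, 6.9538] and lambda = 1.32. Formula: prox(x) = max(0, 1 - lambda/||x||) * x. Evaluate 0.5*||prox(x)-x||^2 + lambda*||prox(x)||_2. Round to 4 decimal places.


Step 1: Compute ||x||.
||x|| = 8.7743
Step 2: Compute scaling factor.
scale = max(0, 1 - 1.32/8.7743) = 0.8496
Step 3: prox(x) = [-4.546, 5.9077]
||prox(x)|| = 7.4543
Step 4: Proximal objective.
0.5*||prox-x||^2 = 0.8712
lambda*||prox|| = 9.8397
Total = 10.7109


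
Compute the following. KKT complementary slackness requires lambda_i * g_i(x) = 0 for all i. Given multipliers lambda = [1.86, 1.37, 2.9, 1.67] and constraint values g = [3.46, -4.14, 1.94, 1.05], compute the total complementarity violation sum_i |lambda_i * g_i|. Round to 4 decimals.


KKT complementary slackness check:
lambda_1 * g_1 = 1.86 * 3.46 = 6.4356
lambda_2 * g_2 = 1.37 * -4.14 = -5.6718
lambda_3 * g_3 = 2.9 * 1.94 = 5.626
lambda_4 * g_4 = 1.67 * 1.05 = 1.7535
Total violation = 6.4356 + 5.6718 + 5.626 + 1.7535 = 19.4869


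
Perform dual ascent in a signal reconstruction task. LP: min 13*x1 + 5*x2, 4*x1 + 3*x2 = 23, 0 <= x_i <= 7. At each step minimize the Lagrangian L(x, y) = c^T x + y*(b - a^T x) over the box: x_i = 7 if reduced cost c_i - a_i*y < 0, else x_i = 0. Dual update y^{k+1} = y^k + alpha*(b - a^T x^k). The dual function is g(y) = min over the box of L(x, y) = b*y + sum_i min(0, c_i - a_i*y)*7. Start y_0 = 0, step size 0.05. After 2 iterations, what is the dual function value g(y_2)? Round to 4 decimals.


Dual ascent for LP: min 13*x1 + 5*x2, 4*x1 + 3*x2 = 23, 0 <= x_i <= 7
Step 1: y^k = 0.0, reduced costs: (13.0, 5.0)
  x^k = (0.0, 0.0), subgradient = b - a^T x = 23.0
  y^{k+1} = 0.0 + 0.05*23.0 = 1.15
Step 2: y^k = 1.15, reduced costs: (8.4, 1.55)
  x^k = (0.0, 0.0), subgradient = b - a^T x = 23.0
  y^{k+1} = 1.15 + 0.05*23.0 = 2.3
Dual objective at y_2 = 2.3: reduced costs (3.8, -1.9), box minimizer x = (0.0, 7.0)
g(y_2) = b*y + (c1 - a1*y)*x1 + (c2 - a2*y)*x2 = 23*2.3 + 3.8*0.0 + (-1.9)*7.0 = 52.9 + 0.0 - 13.3 = 39.6


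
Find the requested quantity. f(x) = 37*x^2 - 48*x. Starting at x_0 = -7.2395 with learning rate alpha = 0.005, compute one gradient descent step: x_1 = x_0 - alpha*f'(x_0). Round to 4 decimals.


We compute the gradient at x_0 and apply the update.
f'(x) = 74*x - 48
f'(-7.2395) = 74*-7.2395 - 48 = -583.723
x_1 = -7.2395 - 0.005*-583.723 = -4.3209


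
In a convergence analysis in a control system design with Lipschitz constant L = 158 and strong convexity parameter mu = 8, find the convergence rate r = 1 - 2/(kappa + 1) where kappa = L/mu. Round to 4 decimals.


Step 1: Compute the condition number.
kappa = L/mu = 158/8 = 19.75
Step 2: Compute the convergence rate.
r = 1 - 2/(kappa + 1) = 1 - 2*mu/(L + mu) = (L - mu)/(L + mu) = 150/166 = 0.9036


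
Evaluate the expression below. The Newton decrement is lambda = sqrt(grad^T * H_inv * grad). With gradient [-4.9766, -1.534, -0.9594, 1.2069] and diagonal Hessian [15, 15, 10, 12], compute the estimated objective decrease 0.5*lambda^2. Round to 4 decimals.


Step 1: H is diagonal, so H^(-1) * g = [-0.3318, -0.1023, -0.0959, 0.1006].
Step 2: g^T H^(-1) g = sum_i g_i^2 / H_ii
  = (-4.9766)^2/15 + (-1.534)^2/15 + (-0.9594)^2/10 + (1.2069)^2/12
  = 1.6511 + 0.1569 + 0.092 + 0.1214 = 2.0214
Step 3: Objective decrease = 0.5 * g^T H^(-1) g = 1.0107


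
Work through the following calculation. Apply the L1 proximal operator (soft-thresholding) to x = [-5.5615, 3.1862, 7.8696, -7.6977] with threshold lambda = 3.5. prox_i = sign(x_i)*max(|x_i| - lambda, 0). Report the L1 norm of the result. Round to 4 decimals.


Soft-thresholding with lambda = 3.5:
prox(-5.5615) = sign(-5.5615)*max(|-5.5615| - 3.5, 0) = -2.0615
prox(3.1862) = sign(3.1862)*max(|3.1862| - 3.5, 0) = 0.0
prox(7.8696) = sign(7.8696)*max(|7.8696| - 3.5, 0) = 4.3696
prox(-7.6977) = sign(-7.6977)*max(|-7.6977| - 3.5, 0) = -4.1977
prox(x) = [-2.0615, 0.0, 4.3696, -4.1977]
||prox(x)||_1 = 2.0615 + 0.0 + 4.3696 + 4.1977 = 10.6288


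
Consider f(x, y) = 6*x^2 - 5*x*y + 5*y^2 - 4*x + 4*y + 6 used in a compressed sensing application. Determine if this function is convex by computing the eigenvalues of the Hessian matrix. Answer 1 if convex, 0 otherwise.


The Hessian of f(x,y) = 6*x^2 - 5*x*y + 5*y^2 - 4*x + 4*y + 6 is:
H = [[12, -5], [-5, 10]]
Trace = 12 + 10 = 22
Determinant = 12*10 - (-5)^2 = 95
Discriminant = (22)^2 - 4*95 = 104.0
Eigenvalues: lambda_1 = 5.901, lambda_2 = 16.099
The function is convex.

1


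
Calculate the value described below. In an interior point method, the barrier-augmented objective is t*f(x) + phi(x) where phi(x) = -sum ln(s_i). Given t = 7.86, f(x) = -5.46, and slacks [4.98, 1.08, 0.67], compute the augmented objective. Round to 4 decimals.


Step 1: Compute log-barrier.
ln values: [1.6054, 0.077, -0.4005]
phi = -(1.6054 + 0.077 - 0.4005) = -1.2819
Step 2: Compute augmented objective.
t*f(x) = 7.86*-5.46 = -42.9156
Total = -42.9156 - 1.2819 = -44.1975


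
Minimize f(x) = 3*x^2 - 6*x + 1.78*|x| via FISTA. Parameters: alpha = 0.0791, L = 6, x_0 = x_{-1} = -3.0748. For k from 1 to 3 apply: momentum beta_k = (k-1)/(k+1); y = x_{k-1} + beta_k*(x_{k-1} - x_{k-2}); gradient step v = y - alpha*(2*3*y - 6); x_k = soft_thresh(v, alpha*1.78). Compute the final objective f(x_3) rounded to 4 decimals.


FISTA on f(x) = 3*x^2 - 6*x + 1.78*|x|
L = 6, alpha = 0.0791
Iteration 1: beta = 0.0, y = -3.0748 + 0.0*(-3.0748 + 3.0748) = -3.0748
  grad(y) = -24.4488, v = y - alpha*grad = -1.1409
  prox(v) = soft_thresh(-1.1409, 0.1408) = -1.0001
Iteration 2: beta = 0.3333, y = -1.0001 + 0.3333*(-1.0001 + 3.0748) = -0.3085
  grad(y) = -7.8512, v = y - alpha*grad = 0.3125
  prox(v) = soft_thresh(0.3125, 0.1408) = 0.1717
Iteration 3: beta = 0.5, y = 0.1717 + 0.5*(0.1717 + 1.0001) = 0.7576
  grad(y) = -1.4544, v = y - alpha*grad = 0.8726
  prox(v) = soft_thresh(0.8726, 0.1408) = 0.7318
f(x_3) = 3*0.7318^2 - 6*0.7318 + 1.78*|0.7318| = -1.4816


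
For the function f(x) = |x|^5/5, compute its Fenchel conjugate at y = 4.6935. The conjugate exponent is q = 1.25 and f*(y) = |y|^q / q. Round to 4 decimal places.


The conjugate exponent q satisfies 1/p + 1/q = 1.
p = 5, so q = 5/(5 - 1) = 1.25
|y|^q = 4.6935^1.25 = 6.9083
f*(4.6935) = 6.9083 / 1.25 = 5.5266


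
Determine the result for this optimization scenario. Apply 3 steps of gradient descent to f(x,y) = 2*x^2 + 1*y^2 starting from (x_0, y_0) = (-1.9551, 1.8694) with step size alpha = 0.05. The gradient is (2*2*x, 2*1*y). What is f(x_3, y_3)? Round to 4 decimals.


Gradient descent on f(x,y) = 2*x^2 + 1*y^2.
Starting point: (-1.9551, 1.8694), alpha = 0.05
Step 1: grad_x = 2*2*-1.9551 = -7.8204, grad_y = 2*1*1.8694 = 3.7388
  x_1 = -1.9551 - 0.05*-7.8204 = -1.5641
  y_1 = 1.8694 - 0.05*3.7388 = 1.6825
Step 2: grad_x = 2*2*-1.5641 = -6.2563, grad_y = 2*1*1.6825 = 3.3649
  x_2 = -1.5641 - 0.05*-6.2563 = -1.2513
  y_2 = 1.6825 - 0.05*3.3649 = 1.5142
Step 3: grad_x = 2*2*-1.2513 = -5.0051, grad_y = 2*1*1.5142 = 3.0284
  x_3 = -1.2513 - 0.05*-5.0051 = -1.001
  y_3 = 1.5142 - 0.05*3.0284 = 1.3628
f(-1.001, 1.3628) = 2*(-1.001)^2 + 1*1.3628^2 = 3.8613


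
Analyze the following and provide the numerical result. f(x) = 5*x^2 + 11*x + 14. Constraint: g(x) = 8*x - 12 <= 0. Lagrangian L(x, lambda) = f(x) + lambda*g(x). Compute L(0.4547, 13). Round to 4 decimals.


Step 1: Evaluate f(x).
f(0.4547) = 5*0.4547^2 + 11*0.4547 + 14 = 20.0355
Step 2: Evaluate g(x).
g(0.4547) = 8*0.4547 - 12 = -8.3624
Step 3: Compute Lagrangian.
L = 20.0355 + 13*-8.3624 = -88.6757


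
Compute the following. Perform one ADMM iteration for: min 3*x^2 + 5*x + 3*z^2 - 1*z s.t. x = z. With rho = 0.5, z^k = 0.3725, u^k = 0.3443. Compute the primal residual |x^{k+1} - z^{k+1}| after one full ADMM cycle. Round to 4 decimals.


ADMM iteration with rho = 0.5, z^k = 0.3725, u^k = 0.3443
Step 1: x-update.
Minimize 3*x^2 + 5*x + (0.5/2)*(x - 0.3725 + 0.3443)^2
FOC: (2*3 + 0.5)*x = -5 + 0.5*(0.3725 - 0.3443)
x^{k+1} = -0.7671
Step 2: z-update.
Minimize 3*z^2 - 1*z + (0.5/2)*(-0.7671 - z + 0.3443)^2
FOC: (2*3 + 0.5)*z = 1 + 0.5*(-0.7671 + 0.3443)
z^{k+1} = 0.1213
Step 3: u-update.
u^{k+1} = 0.3443 - 0.7671 - 0.1213 = -0.5441
Step 4: Primal residual = |-0.7671 - 0.1213| = 0.8884


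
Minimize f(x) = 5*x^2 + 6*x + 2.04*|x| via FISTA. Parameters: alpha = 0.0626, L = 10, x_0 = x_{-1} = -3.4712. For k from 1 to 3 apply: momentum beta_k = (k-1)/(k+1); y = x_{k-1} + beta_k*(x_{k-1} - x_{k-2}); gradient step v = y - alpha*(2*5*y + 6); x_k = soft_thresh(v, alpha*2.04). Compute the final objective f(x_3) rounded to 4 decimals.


FISTA on f(x) = 5*x^2 + 6*x + 2.04*|x|
L = 10, alpha = 0.0626
Iteration 1: beta = 0.0, y = -3.4712 + 0.0*(-3.4712 + 3.4712) = -3.4712
  grad(y) = -28.712, v = y - alpha*grad = -1.6738
  prox(v) = soft_thresh(-1.6738, 0.1277) = -1.5461
Iteration 2: beta = 0.3333, y = -1.5461 + 0.3333*(-1.5461 + 3.4712) = -0.9044
  grad(y) = -3.0443, v = y - alpha*grad = -0.7139
  prox(v) = soft_thresh(-0.7139, 0.1277) = -0.5862
Iteration 3: beta = 0.5, y = -0.5862 + 0.5*(-0.5862 + 1.5461) = -0.1062
  grad(y) = 4.9383, v = y - alpha*grad = -0.4153
  prox(v) = soft_thresh(-0.4153, 0.1277) = -0.2876
f(x_3) = 5*(-0.2876)^2 + 6*(-0.2876) + 2.04*|-0.2876| = -0.7253


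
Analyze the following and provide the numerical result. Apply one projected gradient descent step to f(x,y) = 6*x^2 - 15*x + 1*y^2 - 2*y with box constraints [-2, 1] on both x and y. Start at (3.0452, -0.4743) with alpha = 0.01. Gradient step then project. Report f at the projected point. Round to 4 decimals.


Step 1: Compute gradient at (3.0452, -0.4743).
grad_x = 2*6*3.0452 - 15 = 21.5424
grad_y = 2*1*-0.4743 - 2 = -2.9486
Step 2: Gradient step.
x_raw = 3.0452 - 0.01*21.5424 = 2.8298
y_raw = -0.4743 - 0.01*-2.9486 = -0.4448
Step 3: Project onto [-2, 1].
x_proj = clip(2.8298) = 1.0
y_proj = clip(-0.4448) = -0.4448
Step 4: Evaluate f.
f(1.0, -0.4448) = -7.9125


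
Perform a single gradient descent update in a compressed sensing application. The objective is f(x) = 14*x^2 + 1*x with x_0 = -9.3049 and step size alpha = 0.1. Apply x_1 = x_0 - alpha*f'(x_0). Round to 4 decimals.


We compute the gradient at x_0 and apply the update.
f'(x) = 28*x + 1
f'(-9.3049) = 28*-9.3049 + 1 = -259.5372
x_1 = -9.3049 - 0.1*-259.5372 = 16.6488


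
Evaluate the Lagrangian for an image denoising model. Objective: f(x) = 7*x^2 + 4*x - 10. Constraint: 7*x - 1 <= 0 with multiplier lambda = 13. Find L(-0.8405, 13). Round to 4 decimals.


Step 1: Evaluate f(x).
f(-0.8405) = 7*(-0.8405)^2 + 4*(-0.8405) - 10 = -8.4169
Step 2: Evaluate g(x).
g(-0.8405) = 7*-0.8405 - 1 = -6.8835
Step 3: Compute Lagrangian.
L = -8.4169 + 13*-6.8835 = -97.9024


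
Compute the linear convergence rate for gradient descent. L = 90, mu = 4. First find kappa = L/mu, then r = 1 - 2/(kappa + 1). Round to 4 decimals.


Step 1: Compute the condition number.
kappa = L/mu = 90/4 = 22.5
Step 2: Compute the convergence rate.
r = 1 - 2/(kappa + 1) = 1 - 2*mu/(L + mu) = (L - mu)/(L + mu) = 86/94 = 0.9149


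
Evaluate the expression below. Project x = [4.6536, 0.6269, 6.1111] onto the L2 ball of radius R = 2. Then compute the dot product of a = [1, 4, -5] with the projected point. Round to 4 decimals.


Step 1: Compute ||x|| (intermediates to 6 decimals).
||x|| = sqrt(4.6536^2 + 0.6269^2 + 6.1111^2) = 7.706785
Step 2: Project.
Since ||x|| > R, scale = R/||x|| = 2/7.706785 = 0.259512, proj(x) = scale * x
proj(x) = [1.207665, 0.162688, 1.585904]
Step 3: Dot product.
a^T * proj(x) = 1*1.207665 + 4*0.162688 - 5*1.585904 = -6.0711


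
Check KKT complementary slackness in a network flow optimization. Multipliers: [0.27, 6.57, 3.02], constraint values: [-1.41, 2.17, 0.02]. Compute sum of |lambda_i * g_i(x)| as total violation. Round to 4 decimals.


KKT complementary slackness check:
lambda_1 * g_1 = 0.27 * -1.41 = -0.3807
lambda_2 * g_2 = 6.57 * 2.17 = 14.2569
lambda_3 * g_3 = 3.02 * 0.02 = 0.0604
Total violation = 0.3807 + 14.2569 + 0.0604 = 14.698


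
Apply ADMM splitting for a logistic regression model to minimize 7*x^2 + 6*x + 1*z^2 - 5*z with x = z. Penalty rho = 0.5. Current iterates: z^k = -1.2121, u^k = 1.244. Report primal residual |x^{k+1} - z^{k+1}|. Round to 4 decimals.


ADMM iteration with rho = 0.5, z^k = -1.2121, u^k = 1.244
Step 1: x-update.
Minimize 7*x^2 + 6*x + (0.5/2)*(x + 1.2121 + 1.244)^2
FOC: (2*7 + 0.5)*x = -6 + 0.5*(-1.2121 - 1.244)
x^{k+1} = -0.4985
Step 2: z-update.
Minimize 1*z^2 - 5*z + (0.5/2)*(-0.4985 - z + 1.244)^2
FOC: (2*1 + 0.5)*z = 5 + 0.5*(-0.4985 + 1.244)
z^{k+1} = 2.1491
Step 3: u-update.
u^{k+1} = 1.244 - 0.4985 - 2.1491 = -1.4036
Step 4: Primal residual = |-0.4985 - 2.1491| = 2.6476


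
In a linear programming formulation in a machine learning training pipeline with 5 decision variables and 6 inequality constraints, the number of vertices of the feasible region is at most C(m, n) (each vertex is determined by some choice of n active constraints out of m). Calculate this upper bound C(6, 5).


Each vertex corresponds to some choice of n active constraints out of m, so the number of vertices is at most C(m, n) = m! / (n!(m-n)!).
m = 6, n = 5
Numerator: 6 * 5 * 4 * 3 * 2
Denominator: 5! = 120
C(6, 5) = 6


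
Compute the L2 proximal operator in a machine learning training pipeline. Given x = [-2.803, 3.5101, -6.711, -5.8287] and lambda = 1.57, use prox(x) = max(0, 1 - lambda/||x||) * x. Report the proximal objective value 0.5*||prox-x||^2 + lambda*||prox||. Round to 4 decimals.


Step 1: Compute ||x||.
||x|| = 9.9594
Step 2: Compute scaling factor.
scale = max(0, 1 - 1.57/9.9594) = 0.8424
Step 3: prox(x) = [-2.3611, 2.9568, -5.6531, -4.9099]
||prox(x)|| = 8.3894
Step 4: Proximal objective.
0.5*||prox-x||^2 = 1.2325
lambda*||prox|| = 13.1714
Total = 14.4037


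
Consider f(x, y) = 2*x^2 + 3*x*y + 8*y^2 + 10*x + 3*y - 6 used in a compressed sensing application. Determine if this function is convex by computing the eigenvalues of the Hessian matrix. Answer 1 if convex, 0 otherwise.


The Hessian of f(x,y) = 2*x^2 + 3*x*y + 8*y^2 + 10*x + 3*y - 6 is:
H = [[4, 3], [3, 16]]
Trace = 4 + 16 = 20
Determinant = 4*16 - (3)^2 = 55
Discriminant = (20)^2 - 4*55 = 180.0
Eigenvalues: lambda_1 = 3.2918, lambda_2 = 16.7082
The function is convex.

1


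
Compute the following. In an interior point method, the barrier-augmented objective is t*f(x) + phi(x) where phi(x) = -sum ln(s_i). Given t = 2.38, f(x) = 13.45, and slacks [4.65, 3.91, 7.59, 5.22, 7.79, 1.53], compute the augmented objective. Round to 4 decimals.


Step 1: Compute log-barrier.
ln values: [1.5369, 1.3635, 2.0268, 1.6525, 2.0528, 0.4253]
phi = -(1.5369 + 1.3635 + 2.0268 + 1.6525 + 2.0528 + 0.4253) = -9.0578
Step 2: Compute augmented objective.
t*f(x) = 2.38*13.45 = 32.011
Total = 32.011 - 9.0578 = 22.9532


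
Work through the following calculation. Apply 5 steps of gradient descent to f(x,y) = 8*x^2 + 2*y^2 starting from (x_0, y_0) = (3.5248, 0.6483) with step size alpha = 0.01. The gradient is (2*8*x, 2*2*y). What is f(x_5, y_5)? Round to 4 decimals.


Gradient descent on f(x,y) = 8*x^2 + 2*y^2.
Starting point: (3.5248, 0.6483), alpha = 0.01
Step 1: grad_x = 2*8*3.5248 = 56.3968, grad_y = 2*2*0.6483 = 2.5932
  x_1 = 3.5248 - 0.01*56.3968 = 2.9608
  y_1 = 0.6483 - 0.01*2.5932 = 0.6224
Step 2: grad_x = 2*8*2.9608 = 47.3733, grad_y = 2*2*0.6224 = 2.4895
  x_2 = 2.9608 - 0.01*47.3733 = 2.4871
  y_2 = 0.6224 - 0.01*2.4895 = 0.5975
Step 3: grad_x = 2*8*2.4871 = 39.7936, grad_y = 2*2*0.5975 = 2.3899
  x_3 = 2.4871 - 0.01*39.7936 = 2.0892
  y_3 = 0.5975 - 0.01*2.3899 = 0.5736
Step 4: grad_x = 2*8*2.0892 = 33.4266, grad_y = 2*2*0.5736 = 2.2943
  x_4 = 2.0892 - 0.01*33.4266 = 1.7549
  y_4 = 0.5736 - 0.01*2.2943 = 0.5506
Step 5: grad_x = 2*8*1.7549 = 28.0784, grad_y = 2*2*0.5506 = 2.2025
  x_5 = 1.7549 - 0.01*28.0784 = 1.4741
  y_5 = 0.5506 - 0.01*2.2025 = 0.5286
f(1.4741, 0.5286) = 8*1.4741^2 + 2*0.5286^2 = 17.9429


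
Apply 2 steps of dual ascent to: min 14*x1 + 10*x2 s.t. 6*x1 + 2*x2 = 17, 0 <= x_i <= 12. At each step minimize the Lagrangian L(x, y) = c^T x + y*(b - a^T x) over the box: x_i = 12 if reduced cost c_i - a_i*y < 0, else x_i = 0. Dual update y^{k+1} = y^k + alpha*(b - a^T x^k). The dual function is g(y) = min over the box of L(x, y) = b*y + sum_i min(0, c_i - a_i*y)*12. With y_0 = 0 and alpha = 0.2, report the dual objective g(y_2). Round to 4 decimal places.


Dual ascent for LP: min 14*x1 + 10*x2, 6*x1 + 2*x2 = 17, 0 <= x_i <= 12
Step 1: y^k = 0.0, reduced costs: (14.0, 10.0)
  x^k = (0.0, 0.0), subgradient = b - a^T x = 17.0
  y^{k+1} = 0.0 + 0.2*17.0 = 3.4
Step 2: y^k = 3.4, reduced costs: (-6.4, 3.2)
  x^k = (12.0, 0.0), subgradient = b - a^T x = -55.0
  y^{k+1} = 3.4 + 0.2*-55.0 = -7.6
Dual objective at y_2 = -7.6: reduced costs (59.6, 25.2), box minimizer x = (0.0, 0.0)
g(y_2) = b*y + (c1 - a1*y)*x1 + (c2 - a2*y)*x2 = 17*(-7.6) + 59.6*0.0 + 25.2*0.0 = -129.2 + 0.0 + 0.0 = -129.2


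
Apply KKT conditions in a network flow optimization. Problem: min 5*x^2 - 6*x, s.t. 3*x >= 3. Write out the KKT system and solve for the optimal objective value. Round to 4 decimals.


Step 1: Try lambda = 0 (constraint inactive).
x_unc = 6/(2*5) = 0.6
Check: 3*0.6 = 1.8 < 3 -- violated!
Step 2: Constraint must be active: 3*x = 3
x* = 3/3 = 1.0
lambda = (2*5*1.0 - 6)/3 = 1.3333
Step 3: Compute optimal value.
f(x*) = 5*1.0^2 - 6*1.0 = -1.0


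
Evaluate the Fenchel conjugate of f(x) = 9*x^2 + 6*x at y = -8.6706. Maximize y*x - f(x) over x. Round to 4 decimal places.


f*(y) = sup_x {y*x - a*x^2 - b*x} = sup_x {(y-b)*x - a*x^2}
FOC: (y - b) - 2a*x = 0 => x* = (y - b)/(2a)
x* = (-8.6706 - 6)/(2*9) = -0.815
f*(-8.6706) = (y-b)^2/(4a) = (-8.6706 - 6)^2/(4*9)
= 215.2265/36 = 5.9785


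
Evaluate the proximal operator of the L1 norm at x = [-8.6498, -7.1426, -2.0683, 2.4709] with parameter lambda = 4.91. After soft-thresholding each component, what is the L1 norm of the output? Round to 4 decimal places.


Soft-thresholding with lambda = 4.91:
prox(-8.6498) = sign(-8.6498)*max(|-8.6498| - 4.91, 0) = -3.7398
prox(-7.1426) = sign(-7.1426)*max(|-7.1426| - 4.91, 0) = -2.2326
prox(-2.0683) = sign(-2.0683)*max(|-2.0683| - 4.91, 0) = 0.0
prox(2.4709) = sign(2.4709)*max(|2.4709| - 4.91, 0) = 0.0
prox(x) = [-3.7398, -2.2326, 0.0, 0.0]
||prox(x)||_1 = 3.7398 + 2.2326 + 0.0 + 0.0 = 5.9724


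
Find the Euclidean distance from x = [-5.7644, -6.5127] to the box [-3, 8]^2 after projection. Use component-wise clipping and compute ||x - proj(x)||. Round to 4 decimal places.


Project each component onto [-3, 8].
clip(-5.7644) = -3.0, clip(-6.5127) = -3.0
Projection = [-3.0, -3.0]
Squared diffs: [7.6419, 12.3391]
Distance = sqrt(19.981) = 4.47


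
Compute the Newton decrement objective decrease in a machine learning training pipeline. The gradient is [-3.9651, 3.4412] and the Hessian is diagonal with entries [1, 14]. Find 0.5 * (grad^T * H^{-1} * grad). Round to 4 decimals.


Step 1: H is diagonal, so H^(-1) * g = [-3.9651, 0.2458].
Step 2: g^T H^(-1) g = sum_i g_i^2 / H_ii
  = (-3.9651)^2/1 + (3.4412)^2/14
  = 15.722 + 0.8458 = 16.5679
Step 3: Objective decrease = 0.5 * g^T H^(-1) g = 8.2839


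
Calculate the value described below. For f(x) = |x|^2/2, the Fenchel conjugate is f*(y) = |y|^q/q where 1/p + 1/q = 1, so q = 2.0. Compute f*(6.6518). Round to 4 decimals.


The conjugate exponent q satisfies 1/p + 1/q = 1.
p = 2, so q = 2/(2 - 1) = 2.0
|y|^q = 6.6518^2.0 = 44.2464
f*(6.6518) = 44.2464 / 2.0 = 22.1232


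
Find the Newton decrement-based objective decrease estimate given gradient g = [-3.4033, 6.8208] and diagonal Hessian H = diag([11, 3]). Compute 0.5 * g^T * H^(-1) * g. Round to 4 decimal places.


Step 1: H is diagonal, so H^(-1) * g = [-0.3094, 2.2736].
Step 2: g^T H^(-1) g = sum_i g_i^2 / H_ii
  = (-3.4033)^2/11 + (6.8208)^2/3
  = 1.053 + 15.5078 = 16.5607
Step 3: Objective decrease = 0.5 * g^T H^(-1) g = 8.2804


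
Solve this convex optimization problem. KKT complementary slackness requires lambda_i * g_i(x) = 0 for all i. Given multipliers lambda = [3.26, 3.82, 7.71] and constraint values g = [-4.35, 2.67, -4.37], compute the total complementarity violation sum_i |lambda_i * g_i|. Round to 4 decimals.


KKT complementary slackness check:
lambda_1 * g_1 = 3.26 * -4.35 = -14.181
lambda_2 * g_2 = 3.82 * 2.67 = 10.1994
lambda_3 * g_3 = 7.71 * -4.37 = -33.6927
Total violation = 14.181 + 10.1994 + 33.6927 = 58.0731


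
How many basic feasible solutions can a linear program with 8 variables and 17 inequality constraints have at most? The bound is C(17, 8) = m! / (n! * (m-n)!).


Each vertex corresponds to some choice of n active constraints out of m, so the number of vertices is at most C(m, n) = m! / (n!(m-n)!).
m = 17, n = 8
Numerator: 17 * 16 * 15 * 14 * 13 * 12 * 11 * 10
Denominator: 8! = 40320
C(17, 8) = 24310


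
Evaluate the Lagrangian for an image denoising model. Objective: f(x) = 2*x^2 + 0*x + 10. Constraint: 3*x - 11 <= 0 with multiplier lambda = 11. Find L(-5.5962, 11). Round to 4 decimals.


Step 1: Evaluate f(x).
f(-5.5962) = 2*(-5.5962)^2 + 0*(-5.5962) + 10 = 72.6349
Step 2: Evaluate g(x).
g(-5.5962) = 3*-5.5962 - 11 = -27.7886
Step 3: Compute Lagrangian.
L = 72.6349 + 11*-27.7886 = -233.0397


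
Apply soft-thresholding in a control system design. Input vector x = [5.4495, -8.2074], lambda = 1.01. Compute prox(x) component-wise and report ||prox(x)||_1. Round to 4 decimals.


Soft-thresholding with lambda = 1.01:
prox(5.4495) = sign(5.4495)*max(|5.4495| - 1.01, 0) = 4.4395
prox(-8.2074) = sign(-8.2074)*max(|-8.2074| - 1.01, 0) = -7.1974
prox(x) = [4.4395, -7.1974]
||prox(x)||_1 = 4.4395 + 7.1974 = 11.6369


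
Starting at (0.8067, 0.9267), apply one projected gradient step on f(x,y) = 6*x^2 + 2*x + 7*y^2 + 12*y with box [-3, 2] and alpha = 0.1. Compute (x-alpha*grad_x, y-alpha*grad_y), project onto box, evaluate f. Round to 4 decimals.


Step 1: Compute gradient at (0.8067, 0.9267).
grad_x = 2*6*0.8067 + 2 = 11.6804
grad_y = 2*7*0.9267 + 12 = 24.9738
Step 2: Gradient step.
x_raw = 0.8067 - 0.1*11.6804 = -0.3613
y_raw = 0.9267 - 0.1*24.9738 = -1.5707
Step 3: Project onto [-3, 2].
x_proj = clip(-0.3613) = -0.3613
y_proj = clip(-1.5707) = -1.5707
Step 4: Evaluate f.
f(-0.3613, -1.5707) = -1.5182


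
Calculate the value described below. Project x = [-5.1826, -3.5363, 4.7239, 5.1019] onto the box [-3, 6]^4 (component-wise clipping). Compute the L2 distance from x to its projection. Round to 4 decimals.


Project each component onto [-3, 6].
clip(-5.1826) = -3.0, clip(-3.5363) = -3.0, clip(4.7239) = 4.7239, clip(5.1019) = 5.1019
Projection = [-3.0, -3.0, 4.7239, 5.1019]
Squared diffs: [4.7637, 0.2876, 0.0, 0.0]
Distance = sqrt(5.0513) = 2.2475


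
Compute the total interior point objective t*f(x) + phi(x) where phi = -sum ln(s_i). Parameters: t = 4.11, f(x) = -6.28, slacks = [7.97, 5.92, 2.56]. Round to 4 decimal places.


Step 1: Compute log-barrier.
ln values: [2.0757, 1.7783, 0.94]
phi = -(2.0757 + 1.7783 + 0.94) = -4.794
Step 2: Compute augmented objective.
t*f(x) = 4.11*-6.28 = -25.8108
Total = -25.8108 - 4.794 = -30.6048


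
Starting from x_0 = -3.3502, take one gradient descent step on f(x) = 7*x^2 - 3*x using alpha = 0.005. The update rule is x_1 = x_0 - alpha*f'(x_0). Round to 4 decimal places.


We compute the gradient at x_0 and apply the update.
f'(x) = 14*x - 3
f'(-3.3502) = 14*-3.3502 - 3 = -49.9028
x_1 = -3.3502 - 0.005*-49.9028 = -3.1007


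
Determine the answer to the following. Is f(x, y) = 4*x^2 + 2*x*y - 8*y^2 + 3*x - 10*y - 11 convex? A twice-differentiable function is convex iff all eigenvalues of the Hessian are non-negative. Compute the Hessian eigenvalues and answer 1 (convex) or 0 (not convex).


The Hessian of f(x,y) = 4*x^2 + 2*x*y - 8*y^2 + 3*x - 10*y - 11 is:
H = [[8, 2], [2, -16]]
Trace = 8 - 16 = -8
Determinant = 8*-16 - (2)^2 = -132
Discriminant = (-8)^2 - 4*-132 = 592.0
Eigenvalues: lambda_1 = -16.1655, lambda_2 = 8.1655
The function is not convex.

0


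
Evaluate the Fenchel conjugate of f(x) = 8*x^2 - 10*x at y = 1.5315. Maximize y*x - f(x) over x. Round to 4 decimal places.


f*(y) = sup_x {y*x - a*x^2 - b*x} = sup_x {(y-b)*x - a*x^2}
FOC: (y - b) - 2a*x = 0 => x* = (y - b)/(2a)
x* = (1.5315 + 10)/(2*8) = 0.7207
f*(1.5315) = (y-b)^2/(4a) = (1.5315 + 10)^2/(4*8)
= 132.9755/32 = 4.1555
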